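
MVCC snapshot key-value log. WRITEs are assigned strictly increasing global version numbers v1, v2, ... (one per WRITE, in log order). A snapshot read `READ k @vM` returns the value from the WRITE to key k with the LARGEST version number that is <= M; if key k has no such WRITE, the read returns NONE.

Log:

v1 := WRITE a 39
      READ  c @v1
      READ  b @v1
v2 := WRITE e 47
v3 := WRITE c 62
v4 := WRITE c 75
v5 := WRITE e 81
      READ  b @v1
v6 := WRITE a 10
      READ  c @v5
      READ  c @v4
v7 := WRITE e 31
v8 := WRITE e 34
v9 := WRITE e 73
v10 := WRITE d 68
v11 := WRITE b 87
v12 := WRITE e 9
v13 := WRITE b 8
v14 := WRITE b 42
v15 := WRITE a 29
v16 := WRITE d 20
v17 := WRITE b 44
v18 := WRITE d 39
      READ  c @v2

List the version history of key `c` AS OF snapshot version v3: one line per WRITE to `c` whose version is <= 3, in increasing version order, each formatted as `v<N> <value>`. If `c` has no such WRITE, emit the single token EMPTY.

Scan writes for key=c with version <= 3:
  v1 WRITE a 39 -> skip
  v2 WRITE e 47 -> skip
  v3 WRITE c 62 -> keep
  v4 WRITE c 75 -> drop (> snap)
  v5 WRITE e 81 -> skip
  v6 WRITE a 10 -> skip
  v7 WRITE e 31 -> skip
  v8 WRITE e 34 -> skip
  v9 WRITE e 73 -> skip
  v10 WRITE d 68 -> skip
  v11 WRITE b 87 -> skip
  v12 WRITE e 9 -> skip
  v13 WRITE b 8 -> skip
  v14 WRITE b 42 -> skip
  v15 WRITE a 29 -> skip
  v16 WRITE d 20 -> skip
  v17 WRITE b 44 -> skip
  v18 WRITE d 39 -> skip
Collected: [(3, 62)]

Answer: v3 62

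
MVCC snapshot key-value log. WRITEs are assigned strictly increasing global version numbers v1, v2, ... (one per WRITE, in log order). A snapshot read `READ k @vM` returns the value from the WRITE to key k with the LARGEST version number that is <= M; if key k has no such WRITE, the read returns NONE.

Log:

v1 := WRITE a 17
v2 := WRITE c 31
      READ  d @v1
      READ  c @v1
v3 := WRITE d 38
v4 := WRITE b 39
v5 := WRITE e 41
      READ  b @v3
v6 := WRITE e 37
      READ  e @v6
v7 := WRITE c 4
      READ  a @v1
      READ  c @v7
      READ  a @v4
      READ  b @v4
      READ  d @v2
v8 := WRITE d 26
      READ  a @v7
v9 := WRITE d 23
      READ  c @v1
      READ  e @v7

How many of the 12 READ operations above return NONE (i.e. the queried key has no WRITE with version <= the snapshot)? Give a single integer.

Answer: 5

Derivation:
v1: WRITE a=17  (a history now [(1, 17)])
v2: WRITE c=31  (c history now [(2, 31)])
READ d @v1: history=[] -> no version <= 1 -> NONE
READ c @v1: history=[(2, 31)] -> no version <= 1 -> NONE
v3: WRITE d=38  (d history now [(3, 38)])
v4: WRITE b=39  (b history now [(4, 39)])
v5: WRITE e=41  (e history now [(5, 41)])
READ b @v3: history=[(4, 39)] -> no version <= 3 -> NONE
v6: WRITE e=37  (e history now [(5, 41), (6, 37)])
READ e @v6: history=[(5, 41), (6, 37)] -> pick v6 -> 37
v7: WRITE c=4  (c history now [(2, 31), (7, 4)])
READ a @v1: history=[(1, 17)] -> pick v1 -> 17
READ c @v7: history=[(2, 31), (7, 4)] -> pick v7 -> 4
READ a @v4: history=[(1, 17)] -> pick v1 -> 17
READ b @v4: history=[(4, 39)] -> pick v4 -> 39
READ d @v2: history=[(3, 38)] -> no version <= 2 -> NONE
v8: WRITE d=26  (d history now [(3, 38), (8, 26)])
READ a @v7: history=[(1, 17)] -> pick v1 -> 17
v9: WRITE d=23  (d history now [(3, 38), (8, 26), (9, 23)])
READ c @v1: history=[(2, 31), (7, 4)] -> no version <= 1 -> NONE
READ e @v7: history=[(5, 41), (6, 37)] -> pick v6 -> 37
Read results in order: ['NONE', 'NONE', 'NONE', '37', '17', '4', '17', '39', 'NONE', '17', 'NONE', '37']
NONE count = 5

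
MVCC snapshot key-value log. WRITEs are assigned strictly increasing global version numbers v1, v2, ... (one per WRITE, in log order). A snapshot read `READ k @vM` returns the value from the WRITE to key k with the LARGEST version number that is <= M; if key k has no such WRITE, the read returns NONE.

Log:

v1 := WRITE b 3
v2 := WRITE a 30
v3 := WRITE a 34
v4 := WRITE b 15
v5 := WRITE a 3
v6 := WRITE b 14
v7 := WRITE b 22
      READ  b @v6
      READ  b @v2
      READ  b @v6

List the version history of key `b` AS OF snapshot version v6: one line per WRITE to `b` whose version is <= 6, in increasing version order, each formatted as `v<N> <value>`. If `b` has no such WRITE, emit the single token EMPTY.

Answer: v1 3
v4 15
v6 14

Derivation:
Scan writes for key=b with version <= 6:
  v1 WRITE b 3 -> keep
  v2 WRITE a 30 -> skip
  v3 WRITE a 34 -> skip
  v4 WRITE b 15 -> keep
  v5 WRITE a 3 -> skip
  v6 WRITE b 14 -> keep
  v7 WRITE b 22 -> drop (> snap)
Collected: [(1, 3), (4, 15), (6, 14)]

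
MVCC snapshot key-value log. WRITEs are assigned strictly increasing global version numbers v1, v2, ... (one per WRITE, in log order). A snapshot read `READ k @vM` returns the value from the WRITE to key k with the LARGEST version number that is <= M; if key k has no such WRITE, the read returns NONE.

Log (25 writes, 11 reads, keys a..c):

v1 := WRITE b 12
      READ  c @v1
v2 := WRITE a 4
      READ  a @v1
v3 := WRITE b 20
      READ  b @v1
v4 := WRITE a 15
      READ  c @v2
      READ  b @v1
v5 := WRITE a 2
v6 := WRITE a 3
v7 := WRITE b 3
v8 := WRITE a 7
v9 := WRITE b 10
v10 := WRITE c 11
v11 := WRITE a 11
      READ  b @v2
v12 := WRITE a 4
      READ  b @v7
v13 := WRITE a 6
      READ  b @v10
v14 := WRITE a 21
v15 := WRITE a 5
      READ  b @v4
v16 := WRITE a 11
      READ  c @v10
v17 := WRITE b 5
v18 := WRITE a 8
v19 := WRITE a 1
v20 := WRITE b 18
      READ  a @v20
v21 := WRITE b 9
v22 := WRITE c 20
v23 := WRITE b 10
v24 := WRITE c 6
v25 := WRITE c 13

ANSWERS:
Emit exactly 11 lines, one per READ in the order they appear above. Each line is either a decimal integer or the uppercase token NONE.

Answer: NONE
NONE
12
NONE
12
12
3
10
20
11
1

Derivation:
v1: WRITE b=12  (b history now [(1, 12)])
READ c @v1: history=[] -> no version <= 1 -> NONE
v2: WRITE a=4  (a history now [(2, 4)])
READ a @v1: history=[(2, 4)] -> no version <= 1 -> NONE
v3: WRITE b=20  (b history now [(1, 12), (3, 20)])
READ b @v1: history=[(1, 12), (3, 20)] -> pick v1 -> 12
v4: WRITE a=15  (a history now [(2, 4), (4, 15)])
READ c @v2: history=[] -> no version <= 2 -> NONE
READ b @v1: history=[(1, 12), (3, 20)] -> pick v1 -> 12
v5: WRITE a=2  (a history now [(2, 4), (4, 15), (5, 2)])
v6: WRITE a=3  (a history now [(2, 4), (4, 15), (5, 2), (6, 3)])
v7: WRITE b=3  (b history now [(1, 12), (3, 20), (7, 3)])
v8: WRITE a=7  (a history now [(2, 4), (4, 15), (5, 2), (6, 3), (8, 7)])
v9: WRITE b=10  (b history now [(1, 12), (3, 20), (7, 3), (9, 10)])
v10: WRITE c=11  (c history now [(10, 11)])
v11: WRITE a=11  (a history now [(2, 4), (4, 15), (5, 2), (6, 3), (8, 7), (11, 11)])
READ b @v2: history=[(1, 12), (3, 20), (7, 3), (9, 10)] -> pick v1 -> 12
v12: WRITE a=4  (a history now [(2, 4), (4, 15), (5, 2), (6, 3), (8, 7), (11, 11), (12, 4)])
READ b @v7: history=[(1, 12), (3, 20), (7, 3), (9, 10)] -> pick v7 -> 3
v13: WRITE a=6  (a history now [(2, 4), (4, 15), (5, 2), (6, 3), (8, 7), (11, 11), (12, 4), (13, 6)])
READ b @v10: history=[(1, 12), (3, 20), (7, 3), (9, 10)] -> pick v9 -> 10
v14: WRITE a=21  (a history now [(2, 4), (4, 15), (5, 2), (6, 3), (8, 7), (11, 11), (12, 4), (13, 6), (14, 21)])
v15: WRITE a=5  (a history now [(2, 4), (4, 15), (5, 2), (6, 3), (8, 7), (11, 11), (12, 4), (13, 6), (14, 21), (15, 5)])
READ b @v4: history=[(1, 12), (3, 20), (7, 3), (9, 10)] -> pick v3 -> 20
v16: WRITE a=11  (a history now [(2, 4), (4, 15), (5, 2), (6, 3), (8, 7), (11, 11), (12, 4), (13, 6), (14, 21), (15, 5), (16, 11)])
READ c @v10: history=[(10, 11)] -> pick v10 -> 11
v17: WRITE b=5  (b history now [(1, 12), (3, 20), (7, 3), (9, 10), (17, 5)])
v18: WRITE a=8  (a history now [(2, 4), (4, 15), (5, 2), (6, 3), (8, 7), (11, 11), (12, 4), (13, 6), (14, 21), (15, 5), (16, 11), (18, 8)])
v19: WRITE a=1  (a history now [(2, 4), (4, 15), (5, 2), (6, 3), (8, 7), (11, 11), (12, 4), (13, 6), (14, 21), (15, 5), (16, 11), (18, 8), (19, 1)])
v20: WRITE b=18  (b history now [(1, 12), (3, 20), (7, 3), (9, 10), (17, 5), (20, 18)])
READ a @v20: history=[(2, 4), (4, 15), (5, 2), (6, 3), (8, 7), (11, 11), (12, 4), (13, 6), (14, 21), (15, 5), (16, 11), (18, 8), (19, 1)] -> pick v19 -> 1
v21: WRITE b=9  (b history now [(1, 12), (3, 20), (7, 3), (9, 10), (17, 5), (20, 18), (21, 9)])
v22: WRITE c=20  (c history now [(10, 11), (22, 20)])
v23: WRITE b=10  (b history now [(1, 12), (3, 20), (7, 3), (9, 10), (17, 5), (20, 18), (21, 9), (23, 10)])
v24: WRITE c=6  (c history now [(10, 11), (22, 20), (24, 6)])
v25: WRITE c=13  (c history now [(10, 11), (22, 20), (24, 6), (25, 13)])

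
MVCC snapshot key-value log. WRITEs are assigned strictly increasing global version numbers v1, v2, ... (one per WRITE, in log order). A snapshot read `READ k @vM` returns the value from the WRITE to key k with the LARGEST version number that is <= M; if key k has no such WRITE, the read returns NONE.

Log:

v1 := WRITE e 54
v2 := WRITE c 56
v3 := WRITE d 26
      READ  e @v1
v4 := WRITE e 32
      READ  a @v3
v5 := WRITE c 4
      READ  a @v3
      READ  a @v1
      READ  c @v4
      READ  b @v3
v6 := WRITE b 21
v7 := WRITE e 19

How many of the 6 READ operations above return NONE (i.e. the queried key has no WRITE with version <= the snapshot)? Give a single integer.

Answer: 4

Derivation:
v1: WRITE e=54  (e history now [(1, 54)])
v2: WRITE c=56  (c history now [(2, 56)])
v3: WRITE d=26  (d history now [(3, 26)])
READ e @v1: history=[(1, 54)] -> pick v1 -> 54
v4: WRITE e=32  (e history now [(1, 54), (4, 32)])
READ a @v3: history=[] -> no version <= 3 -> NONE
v5: WRITE c=4  (c history now [(2, 56), (5, 4)])
READ a @v3: history=[] -> no version <= 3 -> NONE
READ a @v1: history=[] -> no version <= 1 -> NONE
READ c @v4: history=[(2, 56), (5, 4)] -> pick v2 -> 56
READ b @v3: history=[] -> no version <= 3 -> NONE
v6: WRITE b=21  (b history now [(6, 21)])
v7: WRITE e=19  (e history now [(1, 54), (4, 32), (7, 19)])
Read results in order: ['54', 'NONE', 'NONE', 'NONE', '56', 'NONE']
NONE count = 4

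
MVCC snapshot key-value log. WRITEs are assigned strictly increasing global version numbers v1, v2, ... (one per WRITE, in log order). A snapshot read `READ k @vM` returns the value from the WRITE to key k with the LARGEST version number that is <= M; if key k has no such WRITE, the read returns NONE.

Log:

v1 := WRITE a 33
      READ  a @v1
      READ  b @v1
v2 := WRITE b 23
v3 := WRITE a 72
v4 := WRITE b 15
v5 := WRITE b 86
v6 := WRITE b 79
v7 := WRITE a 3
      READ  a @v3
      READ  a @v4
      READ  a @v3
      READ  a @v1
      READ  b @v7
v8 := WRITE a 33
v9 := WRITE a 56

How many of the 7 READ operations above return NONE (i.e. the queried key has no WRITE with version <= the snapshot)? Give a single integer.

v1: WRITE a=33  (a history now [(1, 33)])
READ a @v1: history=[(1, 33)] -> pick v1 -> 33
READ b @v1: history=[] -> no version <= 1 -> NONE
v2: WRITE b=23  (b history now [(2, 23)])
v3: WRITE a=72  (a history now [(1, 33), (3, 72)])
v4: WRITE b=15  (b history now [(2, 23), (4, 15)])
v5: WRITE b=86  (b history now [(2, 23), (4, 15), (5, 86)])
v6: WRITE b=79  (b history now [(2, 23), (4, 15), (5, 86), (6, 79)])
v7: WRITE a=3  (a history now [(1, 33), (3, 72), (7, 3)])
READ a @v3: history=[(1, 33), (3, 72), (7, 3)] -> pick v3 -> 72
READ a @v4: history=[(1, 33), (3, 72), (7, 3)] -> pick v3 -> 72
READ a @v3: history=[(1, 33), (3, 72), (7, 3)] -> pick v3 -> 72
READ a @v1: history=[(1, 33), (3, 72), (7, 3)] -> pick v1 -> 33
READ b @v7: history=[(2, 23), (4, 15), (5, 86), (6, 79)] -> pick v6 -> 79
v8: WRITE a=33  (a history now [(1, 33), (3, 72), (7, 3), (8, 33)])
v9: WRITE a=56  (a history now [(1, 33), (3, 72), (7, 3), (8, 33), (9, 56)])
Read results in order: ['33', 'NONE', '72', '72', '72', '33', '79']
NONE count = 1

Answer: 1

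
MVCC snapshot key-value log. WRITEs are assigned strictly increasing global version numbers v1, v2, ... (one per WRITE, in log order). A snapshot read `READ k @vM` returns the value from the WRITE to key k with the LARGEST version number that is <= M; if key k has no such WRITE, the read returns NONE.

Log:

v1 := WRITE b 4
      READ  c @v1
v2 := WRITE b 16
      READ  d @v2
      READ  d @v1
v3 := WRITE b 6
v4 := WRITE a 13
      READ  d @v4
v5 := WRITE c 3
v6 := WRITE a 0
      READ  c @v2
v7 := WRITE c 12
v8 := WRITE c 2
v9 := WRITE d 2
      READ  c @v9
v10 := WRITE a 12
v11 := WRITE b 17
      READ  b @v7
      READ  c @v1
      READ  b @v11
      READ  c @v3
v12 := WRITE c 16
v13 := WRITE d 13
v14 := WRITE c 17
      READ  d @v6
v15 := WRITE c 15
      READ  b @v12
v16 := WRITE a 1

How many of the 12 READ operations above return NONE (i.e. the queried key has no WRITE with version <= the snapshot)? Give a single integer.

Answer: 8

Derivation:
v1: WRITE b=4  (b history now [(1, 4)])
READ c @v1: history=[] -> no version <= 1 -> NONE
v2: WRITE b=16  (b history now [(1, 4), (2, 16)])
READ d @v2: history=[] -> no version <= 2 -> NONE
READ d @v1: history=[] -> no version <= 1 -> NONE
v3: WRITE b=6  (b history now [(1, 4), (2, 16), (3, 6)])
v4: WRITE a=13  (a history now [(4, 13)])
READ d @v4: history=[] -> no version <= 4 -> NONE
v5: WRITE c=3  (c history now [(5, 3)])
v6: WRITE a=0  (a history now [(4, 13), (6, 0)])
READ c @v2: history=[(5, 3)] -> no version <= 2 -> NONE
v7: WRITE c=12  (c history now [(5, 3), (7, 12)])
v8: WRITE c=2  (c history now [(5, 3), (7, 12), (8, 2)])
v9: WRITE d=2  (d history now [(9, 2)])
READ c @v9: history=[(5, 3), (7, 12), (8, 2)] -> pick v8 -> 2
v10: WRITE a=12  (a history now [(4, 13), (6, 0), (10, 12)])
v11: WRITE b=17  (b history now [(1, 4), (2, 16), (3, 6), (11, 17)])
READ b @v7: history=[(1, 4), (2, 16), (3, 6), (11, 17)] -> pick v3 -> 6
READ c @v1: history=[(5, 3), (7, 12), (8, 2)] -> no version <= 1 -> NONE
READ b @v11: history=[(1, 4), (2, 16), (3, 6), (11, 17)] -> pick v11 -> 17
READ c @v3: history=[(5, 3), (7, 12), (8, 2)] -> no version <= 3 -> NONE
v12: WRITE c=16  (c history now [(5, 3), (7, 12), (8, 2), (12, 16)])
v13: WRITE d=13  (d history now [(9, 2), (13, 13)])
v14: WRITE c=17  (c history now [(5, 3), (7, 12), (8, 2), (12, 16), (14, 17)])
READ d @v6: history=[(9, 2), (13, 13)] -> no version <= 6 -> NONE
v15: WRITE c=15  (c history now [(5, 3), (7, 12), (8, 2), (12, 16), (14, 17), (15, 15)])
READ b @v12: history=[(1, 4), (2, 16), (3, 6), (11, 17)] -> pick v11 -> 17
v16: WRITE a=1  (a history now [(4, 13), (6, 0), (10, 12), (16, 1)])
Read results in order: ['NONE', 'NONE', 'NONE', 'NONE', 'NONE', '2', '6', 'NONE', '17', 'NONE', 'NONE', '17']
NONE count = 8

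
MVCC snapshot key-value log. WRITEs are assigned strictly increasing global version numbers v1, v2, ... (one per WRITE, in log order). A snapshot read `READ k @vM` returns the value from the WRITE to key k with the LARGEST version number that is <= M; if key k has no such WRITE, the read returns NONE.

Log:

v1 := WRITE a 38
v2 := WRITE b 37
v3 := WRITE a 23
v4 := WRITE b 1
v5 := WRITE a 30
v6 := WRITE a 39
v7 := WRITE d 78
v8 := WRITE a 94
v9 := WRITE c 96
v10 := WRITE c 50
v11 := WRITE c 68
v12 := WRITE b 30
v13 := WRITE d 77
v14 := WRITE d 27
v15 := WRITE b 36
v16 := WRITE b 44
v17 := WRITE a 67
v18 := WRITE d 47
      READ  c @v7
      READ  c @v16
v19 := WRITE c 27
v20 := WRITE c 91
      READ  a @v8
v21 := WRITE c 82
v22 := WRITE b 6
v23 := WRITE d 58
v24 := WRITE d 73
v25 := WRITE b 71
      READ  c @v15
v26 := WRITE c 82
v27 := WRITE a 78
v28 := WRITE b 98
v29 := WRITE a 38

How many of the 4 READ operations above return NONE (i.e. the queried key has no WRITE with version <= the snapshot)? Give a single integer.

Answer: 1

Derivation:
v1: WRITE a=38  (a history now [(1, 38)])
v2: WRITE b=37  (b history now [(2, 37)])
v3: WRITE a=23  (a history now [(1, 38), (3, 23)])
v4: WRITE b=1  (b history now [(2, 37), (4, 1)])
v5: WRITE a=30  (a history now [(1, 38), (3, 23), (5, 30)])
v6: WRITE a=39  (a history now [(1, 38), (3, 23), (5, 30), (6, 39)])
v7: WRITE d=78  (d history now [(7, 78)])
v8: WRITE a=94  (a history now [(1, 38), (3, 23), (5, 30), (6, 39), (8, 94)])
v9: WRITE c=96  (c history now [(9, 96)])
v10: WRITE c=50  (c history now [(9, 96), (10, 50)])
v11: WRITE c=68  (c history now [(9, 96), (10, 50), (11, 68)])
v12: WRITE b=30  (b history now [(2, 37), (4, 1), (12, 30)])
v13: WRITE d=77  (d history now [(7, 78), (13, 77)])
v14: WRITE d=27  (d history now [(7, 78), (13, 77), (14, 27)])
v15: WRITE b=36  (b history now [(2, 37), (4, 1), (12, 30), (15, 36)])
v16: WRITE b=44  (b history now [(2, 37), (4, 1), (12, 30), (15, 36), (16, 44)])
v17: WRITE a=67  (a history now [(1, 38), (3, 23), (5, 30), (6, 39), (8, 94), (17, 67)])
v18: WRITE d=47  (d history now [(7, 78), (13, 77), (14, 27), (18, 47)])
READ c @v7: history=[(9, 96), (10, 50), (11, 68)] -> no version <= 7 -> NONE
READ c @v16: history=[(9, 96), (10, 50), (11, 68)] -> pick v11 -> 68
v19: WRITE c=27  (c history now [(9, 96), (10, 50), (11, 68), (19, 27)])
v20: WRITE c=91  (c history now [(9, 96), (10, 50), (11, 68), (19, 27), (20, 91)])
READ a @v8: history=[(1, 38), (3, 23), (5, 30), (6, 39), (8, 94), (17, 67)] -> pick v8 -> 94
v21: WRITE c=82  (c history now [(9, 96), (10, 50), (11, 68), (19, 27), (20, 91), (21, 82)])
v22: WRITE b=6  (b history now [(2, 37), (4, 1), (12, 30), (15, 36), (16, 44), (22, 6)])
v23: WRITE d=58  (d history now [(7, 78), (13, 77), (14, 27), (18, 47), (23, 58)])
v24: WRITE d=73  (d history now [(7, 78), (13, 77), (14, 27), (18, 47), (23, 58), (24, 73)])
v25: WRITE b=71  (b history now [(2, 37), (4, 1), (12, 30), (15, 36), (16, 44), (22, 6), (25, 71)])
READ c @v15: history=[(9, 96), (10, 50), (11, 68), (19, 27), (20, 91), (21, 82)] -> pick v11 -> 68
v26: WRITE c=82  (c history now [(9, 96), (10, 50), (11, 68), (19, 27), (20, 91), (21, 82), (26, 82)])
v27: WRITE a=78  (a history now [(1, 38), (3, 23), (5, 30), (6, 39), (8, 94), (17, 67), (27, 78)])
v28: WRITE b=98  (b history now [(2, 37), (4, 1), (12, 30), (15, 36), (16, 44), (22, 6), (25, 71), (28, 98)])
v29: WRITE a=38  (a history now [(1, 38), (3, 23), (5, 30), (6, 39), (8, 94), (17, 67), (27, 78), (29, 38)])
Read results in order: ['NONE', '68', '94', '68']
NONE count = 1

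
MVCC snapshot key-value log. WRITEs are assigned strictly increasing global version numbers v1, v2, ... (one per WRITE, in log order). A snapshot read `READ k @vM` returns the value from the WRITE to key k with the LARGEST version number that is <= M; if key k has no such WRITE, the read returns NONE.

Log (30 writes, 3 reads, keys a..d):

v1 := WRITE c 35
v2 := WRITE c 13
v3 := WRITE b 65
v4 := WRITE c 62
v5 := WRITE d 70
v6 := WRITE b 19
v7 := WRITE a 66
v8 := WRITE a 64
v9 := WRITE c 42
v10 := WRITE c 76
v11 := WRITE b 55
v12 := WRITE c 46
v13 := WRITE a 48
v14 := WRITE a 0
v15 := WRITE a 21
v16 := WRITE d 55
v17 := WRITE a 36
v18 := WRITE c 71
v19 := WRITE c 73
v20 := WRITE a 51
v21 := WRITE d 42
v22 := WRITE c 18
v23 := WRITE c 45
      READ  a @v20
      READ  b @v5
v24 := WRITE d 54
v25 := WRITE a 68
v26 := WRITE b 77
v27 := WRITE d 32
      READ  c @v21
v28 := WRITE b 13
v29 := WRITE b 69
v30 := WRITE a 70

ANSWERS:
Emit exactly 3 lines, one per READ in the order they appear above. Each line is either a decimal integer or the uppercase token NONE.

v1: WRITE c=35  (c history now [(1, 35)])
v2: WRITE c=13  (c history now [(1, 35), (2, 13)])
v3: WRITE b=65  (b history now [(3, 65)])
v4: WRITE c=62  (c history now [(1, 35), (2, 13), (4, 62)])
v5: WRITE d=70  (d history now [(5, 70)])
v6: WRITE b=19  (b history now [(3, 65), (6, 19)])
v7: WRITE a=66  (a history now [(7, 66)])
v8: WRITE a=64  (a history now [(7, 66), (8, 64)])
v9: WRITE c=42  (c history now [(1, 35), (2, 13), (4, 62), (9, 42)])
v10: WRITE c=76  (c history now [(1, 35), (2, 13), (4, 62), (9, 42), (10, 76)])
v11: WRITE b=55  (b history now [(3, 65), (6, 19), (11, 55)])
v12: WRITE c=46  (c history now [(1, 35), (2, 13), (4, 62), (9, 42), (10, 76), (12, 46)])
v13: WRITE a=48  (a history now [(7, 66), (8, 64), (13, 48)])
v14: WRITE a=0  (a history now [(7, 66), (8, 64), (13, 48), (14, 0)])
v15: WRITE a=21  (a history now [(7, 66), (8, 64), (13, 48), (14, 0), (15, 21)])
v16: WRITE d=55  (d history now [(5, 70), (16, 55)])
v17: WRITE a=36  (a history now [(7, 66), (8, 64), (13, 48), (14, 0), (15, 21), (17, 36)])
v18: WRITE c=71  (c history now [(1, 35), (2, 13), (4, 62), (9, 42), (10, 76), (12, 46), (18, 71)])
v19: WRITE c=73  (c history now [(1, 35), (2, 13), (4, 62), (9, 42), (10, 76), (12, 46), (18, 71), (19, 73)])
v20: WRITE a=51  (a history now [(7, 66), (8, 64), (13, 48), (14, 0), (15, 21), (17, 36), (20, 51)])
v21: WRITE d=42  (d history now [(5, 70), (16, 55), (21, 42)])
v22: WRITE c=18  (c history now [(1, 35), (2, 13), (4, 62), (9, 42), (10, 76), (12, 46), (18, 71), (19, 73), (22, 18)])
v23: WRITE c=45  (c history now [(1, 35), (2, 13), (4, 62), (9, 42), (10, 76), (12, 46), (18, 71), (19, 73), (22, 18), (23, 45)])
READ a @v20: history=[(7, 66), (8, 64), (13, 48), (14, 0), (15, 21), (17, 36), (20, 51)] -> pick v20 -> 51
READ b @v5: history=[(3, 65), (6, 19), (11, 55)] -> pick v3 -> 65
v24: WRITE d=54  (d history now [(5, 70), (16, 55), (21, 42), (24, 54)])
v25: WRITE a=68  (a history now [(7, 66), (8, 64), (13, 48), (14, 0), (15, 21), (17, 36), (20, 51), (25, 68)])
v26: WRITE b=77  (b history now [(3, 65), (6, 19), (11, 55), (26, 77)])
v27: WRITE d=32  (d history now [(5, 70), (16, 55), (21, 42), (24, 54), (27, 32)])
READ c @v21: history=[(1, 35), (2, 13), (4, 62), (9, 42), (10, 76), (12, 46), (18, 71), (19, 73), (22, 18), (23, 45)] -> pick v19 -> 73
v28: WRITE b=13  (b history now [(3, 65), (6, 19), (11, 55), (26, 77), (28, 13)])
v29: WRITE b=69  (b history now [(3, 65), (6, 19), (11, 55), (26, 77), (28, 13), (29, 69)])
v30: WRITE a=70  (a history now [(7, 66), (8, 64), (13, 48), (14, 0), (15, 21), (17, 36), (20, 51), (25, 68), (30, 70)])

Answer: 51
65
73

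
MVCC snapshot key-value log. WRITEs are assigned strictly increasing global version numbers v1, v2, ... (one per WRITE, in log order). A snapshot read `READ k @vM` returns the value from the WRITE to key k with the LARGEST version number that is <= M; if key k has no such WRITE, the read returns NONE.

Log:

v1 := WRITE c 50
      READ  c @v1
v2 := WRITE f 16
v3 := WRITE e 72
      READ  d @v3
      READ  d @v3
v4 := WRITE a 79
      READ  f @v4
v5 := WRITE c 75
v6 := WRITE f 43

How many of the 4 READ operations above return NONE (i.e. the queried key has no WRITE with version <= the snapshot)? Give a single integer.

Answer: 2

Derivation:
v1: WRITE c=50  (c history now [(1, 50)])
READ c @v1: history=[(1, 50)] -> pick v1 -> 50
v2: WRITE f=16  (f history now [(2, 16)])
v3: WRITE e=72  (e history now [(3, 72)])
READ d @v3: history=[] -> no version <= 3 -> NONE
READ d @v3: history=[] -> no version <= 3 -> NONE
v4: WRITE a=79  (a history now [(4, 79)])
READ f @v4: history=[(2, 16)] -> pick v2 -> 16
v5: WRITE c=75  (c history now [(1, 50), (5, 75)])
v6: WRITE f=43  (f history now [(2, 16), (6, 43)])
Read results in order: ['50', 'NONE', 'NONE', '16']
NONE count = 2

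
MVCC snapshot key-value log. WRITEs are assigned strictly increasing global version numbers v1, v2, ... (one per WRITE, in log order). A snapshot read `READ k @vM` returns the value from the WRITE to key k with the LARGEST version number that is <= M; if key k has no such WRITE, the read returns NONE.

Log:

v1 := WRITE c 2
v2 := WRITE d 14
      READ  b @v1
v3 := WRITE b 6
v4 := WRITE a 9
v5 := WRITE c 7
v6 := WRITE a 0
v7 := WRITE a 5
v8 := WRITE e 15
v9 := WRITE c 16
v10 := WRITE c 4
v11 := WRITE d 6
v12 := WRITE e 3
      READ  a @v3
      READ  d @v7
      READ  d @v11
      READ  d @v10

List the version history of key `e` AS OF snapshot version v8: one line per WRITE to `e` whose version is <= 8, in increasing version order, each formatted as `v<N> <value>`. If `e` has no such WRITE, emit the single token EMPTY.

Scan writes for key=e with version <= 8:
  v1 WRITE c 2 -> skip
  v2 WRITE d 14 -> skip
  v3 WRITE b 6 -> skip
  v4 WRITE a 9 -> skip
  v5 WRITE c 7 -> skip
  v6 WRITE a 0 -> skip
  v7 WRITE a 5 -> skip
  v8 WRITE e 15 -> keep
  v9 WRITE c 16 -> skip
  v10 WRITE c 4 -> skip
  v11 WRITE d 6 -> skip
  v12 WRITE e 3 -> drop (> snap)
Collected: [(8, 15)]

Answer: v8 15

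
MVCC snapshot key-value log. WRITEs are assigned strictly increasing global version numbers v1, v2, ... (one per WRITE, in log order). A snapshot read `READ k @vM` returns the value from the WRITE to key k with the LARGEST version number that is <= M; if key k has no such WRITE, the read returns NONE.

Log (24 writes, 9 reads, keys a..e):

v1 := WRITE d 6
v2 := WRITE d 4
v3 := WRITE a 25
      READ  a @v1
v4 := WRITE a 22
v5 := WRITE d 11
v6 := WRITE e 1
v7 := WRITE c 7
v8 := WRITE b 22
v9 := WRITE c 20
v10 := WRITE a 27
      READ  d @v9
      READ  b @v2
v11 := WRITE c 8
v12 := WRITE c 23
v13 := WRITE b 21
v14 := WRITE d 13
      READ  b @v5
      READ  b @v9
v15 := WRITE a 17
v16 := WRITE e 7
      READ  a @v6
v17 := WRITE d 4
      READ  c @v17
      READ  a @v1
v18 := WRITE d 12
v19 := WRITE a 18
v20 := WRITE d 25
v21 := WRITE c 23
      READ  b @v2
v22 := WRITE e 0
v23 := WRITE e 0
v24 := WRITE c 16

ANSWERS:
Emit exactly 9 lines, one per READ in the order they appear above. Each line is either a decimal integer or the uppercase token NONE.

Answer: NONE
11
NONE
NONE
22
22
23
NONE
NONE

Derivation:
v1: WRITE d=6  (d history now [(1, 6)])
v2: WRITE d=4  (d history now [(1, 6), (2, 4)])
v3: WRITE a=25  (a history now [(3, 25)])
READ a @v1: history=[(3, 25)] -> no version <= 1 -> NONE
v4: WRITE a=22  (a history now [(3, 25), (4, 22)])
v5: WRITE d=11  (d history now [(1, 6), (2, 4), (5, 11)])
v6: WRITE e=1  (e history now [(6, 1)])
v7: WRITE c=7  (c history now [(7, 7)])
v8: WRITE b=22  (b history now [(8, 22)])
v9: WRITE c=20  (c history now [(7, 7), (9, 20)])
v10: WRITE a=27  (a history now [(3, 25), (4, 22), (10, 27)])
READ d @v9: history=[(1, 6), (2, 4), (5, 11)] -> pick v5 -> 11
READ b @v2: history=[(8, 22)] -> no version <= 2 -> NONE
v11: WRITE c=8  (c history now [(7, 7), (9, 20), (11, 8)])
v12: WRITE c=23  (c history now [(7, 7), (9, 20), (11, 8), (12, 23)])
v13: WRITE b=21  (b history now [(8, 22), (13, 21)])
v14: WRITE d=13  (d history now [(1, 6), (2, 4), (5, 11), (14, 13)])
READ b @v5: history=[(8, 22), (13, 21)] -> no version <= 5 -> NONE
READ b @v9: history=[(8, 22), (13, 21)] -> pick v8 -> 22
v15: WRITE a=17  (a history now [(3, 25), (4, 22), (10, 27), (15, 17)])
v16: WRITE e=7  (e history now [(6, 1), (16, 7)])
READ a @v6: history=[(3, 25), (4, 22), (10, 27), (15, 17)] -> pick v4 -> 22
v17: WRITE d=4  (d history now [(1, 6), (2, 4), (5, 11), (14, 13), (17, 4)])
READ c @v17: history=[(7, 7), (9, 20), (11, 8), (12, 23)] -> pick v12 -> 23
READ a @v1: history=[(3, 25), (4, 22), (10, 27), (15, 17)] -> no version <= 1 -> NONE
v18: WRITE d=12  (d history now [(1, 6), (2, 4), (5, 11), (14, 13), (17, 4), (18, 12)])
v19: WRITE a=18  (a history now [(3, 25), (4, 22), (10, 27), (15, 17), (19, 18)])
v20: WRITE d=25  (d history now [(1, 6), (2, 4), (5, 11), (14, 13), (17, 4), (18, 12), (20, 25)])
v21: WRITE c=23  (c history now [(7, 7), (9, 20), (11, 8), (12, 23), (21, 23)])
READ b @v2: history=[(8, 22), (13, 21)] -> no version <= 2 -> NONE
v22: WRITE e=0  (e history now [(6, 1), (16, 7), (22, 0)])
v23: WRITE e=0  (e history now [(6, 1), (16, 7), (22, 0), (23, 0)])
v24: WRITE c=16  (c history now [(7, 7), (9, 20), (11, 8), (12, 23), (21, 23), (24, 16)])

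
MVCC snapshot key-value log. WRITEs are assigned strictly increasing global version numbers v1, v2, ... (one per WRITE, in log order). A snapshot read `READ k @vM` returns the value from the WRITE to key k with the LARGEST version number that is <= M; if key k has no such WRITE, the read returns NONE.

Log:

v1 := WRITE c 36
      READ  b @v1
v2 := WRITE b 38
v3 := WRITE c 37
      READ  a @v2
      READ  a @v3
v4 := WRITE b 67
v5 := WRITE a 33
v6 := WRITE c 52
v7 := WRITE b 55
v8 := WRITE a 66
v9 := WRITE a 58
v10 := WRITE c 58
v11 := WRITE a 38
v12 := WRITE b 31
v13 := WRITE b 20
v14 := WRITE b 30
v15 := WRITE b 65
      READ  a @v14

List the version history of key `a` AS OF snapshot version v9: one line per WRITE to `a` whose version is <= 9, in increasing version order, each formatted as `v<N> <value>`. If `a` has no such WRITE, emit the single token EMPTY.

Answer: v5 33
v8 66
v9 58

Derivation:
Scan writes for key=a with version <= 9:
  v1 WRITE c 36 -> skip
  v2 WRITE b 38 -> skip
  v3 WRITE c 37 -> skip
  v4 WRITE b 67 -> skip
  v5 WRITE a 33 -> keep
  v6 WRITE c 52 -> skip
  v7 WRITE b 55 -> skip
  v8 WRITE a 66 -> keep
  v9 WRITE a 58 -> keep
  v10 WRITE c 58 -> skip
  v11 WRITE a 38 -> drop (> snap)
  v12 WRITE b 31 -> skip
  v13 WRITE b 20 -> skip
  v14 WRITE b 30 -> skip
  v15 WRITE b 65 -> skip
Collected: [(5, 33), (8, 66), (9, 58)]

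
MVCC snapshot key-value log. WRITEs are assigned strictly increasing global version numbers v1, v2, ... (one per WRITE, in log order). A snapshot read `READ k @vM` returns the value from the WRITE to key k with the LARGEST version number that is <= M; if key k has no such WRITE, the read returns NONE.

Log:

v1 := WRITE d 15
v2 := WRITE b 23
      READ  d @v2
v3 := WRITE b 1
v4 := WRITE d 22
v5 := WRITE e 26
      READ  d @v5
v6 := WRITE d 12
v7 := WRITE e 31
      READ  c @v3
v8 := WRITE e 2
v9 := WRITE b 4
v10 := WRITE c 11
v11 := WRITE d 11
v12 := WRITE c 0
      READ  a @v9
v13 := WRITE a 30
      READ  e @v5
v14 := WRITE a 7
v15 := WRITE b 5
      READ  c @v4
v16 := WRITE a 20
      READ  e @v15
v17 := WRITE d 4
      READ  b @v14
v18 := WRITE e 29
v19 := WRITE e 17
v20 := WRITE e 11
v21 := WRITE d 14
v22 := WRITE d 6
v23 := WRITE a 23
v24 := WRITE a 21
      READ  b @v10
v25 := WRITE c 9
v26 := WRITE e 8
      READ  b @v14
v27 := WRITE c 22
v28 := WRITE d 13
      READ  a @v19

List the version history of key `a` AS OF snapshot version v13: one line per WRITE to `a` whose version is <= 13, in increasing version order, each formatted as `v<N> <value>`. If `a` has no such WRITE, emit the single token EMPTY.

Scan writes for key=a with version <= 13:
  v1 WRITE d 15 -> skip
  v2 WRITE b 23 -> skip
  v3 WRITE b 1 -> skip
  v4 WRITE d 22 -> skip
  v5 WRITE e 26 -> skip
  v6 WRITE d 12 -> skip
  v7 WRITE e 31 -> skip
  v8 WRITE e 2 -> skip
  v9 WRITE b 4 -> skip
  v10 WRITE c 11 -> skip
  v11 WRITE d 11 -> skip
  v12 WRITE c 0 -> skip
  v13 WRITE a 30 -> keep
  v14 WRITE a 7 -> drop (> snap)
  v15 WRITE b 5 -> skip
  v16 WRITE a 20 -> drop (> snap)
  v17 WRITE d 4 -> skip
  v18 WRITE e 29 -> skip
  v19 WRITE e 17 -> skip
  v20 WRITE e 11 -> skip
  v21 WRITE d 14 -> skip
  v22 WRITE d 6 -> skip
  v23 WRITE a 23 -> drop (> snap)
  v24 WRITE a 21 -> drop (> snap)
  v25 WRITE c 9 -> skip
  v26 WRITE e 8 -> skip
  v27 WRITE c 22 -> skip
  v28 WRITE d 13 -> skip
Collected: [(13, 30)]

Answer: v13 30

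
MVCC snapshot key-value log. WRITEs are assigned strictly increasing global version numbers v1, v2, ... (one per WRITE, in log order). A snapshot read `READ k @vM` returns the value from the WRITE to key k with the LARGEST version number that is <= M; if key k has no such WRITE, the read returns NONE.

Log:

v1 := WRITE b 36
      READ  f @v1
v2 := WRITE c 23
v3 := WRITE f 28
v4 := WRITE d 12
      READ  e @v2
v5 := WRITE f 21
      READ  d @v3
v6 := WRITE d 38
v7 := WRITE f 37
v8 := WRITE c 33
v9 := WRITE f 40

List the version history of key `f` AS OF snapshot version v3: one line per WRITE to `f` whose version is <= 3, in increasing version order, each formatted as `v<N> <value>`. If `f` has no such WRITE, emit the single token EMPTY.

Scan writes for key=f with version <= 3:
  v1 WRITE b 36 -> skip
  v2 WRITE c 23 -> skip
  v3 WRITE f 28 -> keep
  v4 WRITE d 12 -> skip
  v5 WRITE f 21 -> drop (> snap)
  v6 WRITE d 38 -> skip
  v7 WRITE f 37 -> drop (> snap)
  v8 WRITE c 33 -> skip
  v9 WRITE f 40 -> drop (> snap)
Collected: [(3, 28)]

Answer: v3 28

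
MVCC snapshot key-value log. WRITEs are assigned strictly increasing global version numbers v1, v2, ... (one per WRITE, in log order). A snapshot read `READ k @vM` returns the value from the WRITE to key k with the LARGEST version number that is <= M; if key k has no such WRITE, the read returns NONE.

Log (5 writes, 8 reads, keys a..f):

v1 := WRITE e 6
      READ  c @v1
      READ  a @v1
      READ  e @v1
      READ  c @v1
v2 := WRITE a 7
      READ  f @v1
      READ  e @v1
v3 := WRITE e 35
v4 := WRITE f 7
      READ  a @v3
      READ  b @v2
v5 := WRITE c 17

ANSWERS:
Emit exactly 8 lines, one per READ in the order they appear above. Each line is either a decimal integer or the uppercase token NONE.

Answer: NONE
NONE
6
NONE
NONE
6
7
NONE

Derivation:
v1: WRITE e=6  (e history now [(1, 6)])
READ c @v1: history=[] -> no version <= 1 -> NONE
READ a @v1: history=[] -> no version <= 1 -> NONE
READ e @v1: history=[(1, 6)] -> pick v1 -> 6
READ c @v1: history=[] -> no version <= 1 -> NONE
v2: WRITE a=7  (a history now [(2, 7)])
READ f @v1: history=[] -> no version <= 1 -> NONE
READ e @v1: history=[(1, 6)] -> pick v1 -> 6
v3: WRITE e=35  (e history now [(1, 6), (3, 35)])
v4: WRITE f=7  (f history now [(4, 7)])
READ a @v3: history=[(2, 7)] -> pick v2 -> 7
READ b @v2: history=[] -> no version <= 2 -> NONE
v5: WRITE c=17  (c history now [(5, 17)])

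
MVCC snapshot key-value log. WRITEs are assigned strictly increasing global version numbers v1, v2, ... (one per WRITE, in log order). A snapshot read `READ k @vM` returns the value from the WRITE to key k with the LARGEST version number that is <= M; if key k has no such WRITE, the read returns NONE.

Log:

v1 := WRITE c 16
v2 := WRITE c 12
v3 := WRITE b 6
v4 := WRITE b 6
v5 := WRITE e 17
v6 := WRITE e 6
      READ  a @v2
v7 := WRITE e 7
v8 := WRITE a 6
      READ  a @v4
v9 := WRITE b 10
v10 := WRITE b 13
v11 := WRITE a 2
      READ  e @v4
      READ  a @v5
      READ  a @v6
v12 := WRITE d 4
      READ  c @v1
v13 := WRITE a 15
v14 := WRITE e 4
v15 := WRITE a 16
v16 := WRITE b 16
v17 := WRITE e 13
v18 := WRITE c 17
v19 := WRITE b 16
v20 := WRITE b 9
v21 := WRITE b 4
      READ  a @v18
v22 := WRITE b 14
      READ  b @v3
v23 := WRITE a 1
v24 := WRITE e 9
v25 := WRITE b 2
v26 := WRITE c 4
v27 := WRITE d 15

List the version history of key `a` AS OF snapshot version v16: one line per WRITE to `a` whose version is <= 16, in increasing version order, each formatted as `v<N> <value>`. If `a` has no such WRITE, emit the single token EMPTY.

Answer: v8 6
v11 2
v13 15
v15 16

Derivation:
Scan writes for key=a with version <= 16:
  v1 WRITE c 16 -> skip
  v2 WRITE c 12 -> skip
  v3 WRITE b 6 -> skip
  v4 WRITE b 6 -> skip
  v5 WRITE e 17 -> skip
  v6 WRITE e 6 -> skip
  v7 WRITE e 7 -> skip
  v8 WRITE a 6 -> keep
  v9 WRITE b 10 -> skip
  v10 WRITE b 13 -> skip
  v11 WRITE a 2 -> keep
  v12 WRITE d 4 -> skip
  v13 WRITE a 15 -> keep
  v14 WRITE e 4 -> skip
  v15 WRITE a 16 -> keep
  v16 WRITE b 16 -> skip
  v17 WRITE e 13 -> skip
  v18 WRITE c 17 -> skip
  v19 WRITE b 16 -> skip
  v20 WRITE b 9 -> skip
  v21 WRITE b 4 -> skip
  v22 WRITE b 14 -> skip
  v23 WRITE a 1 -> drop (> snap)
  v24 WRITE e 9 -> skip
  v25 WRITE b 2 -> skip
  v26 WRITE c 4 -> skip
  v27 WRITE d 15 -> skip
Collected: [(8, 6), (11, 2), (13, 15), (15, 16)]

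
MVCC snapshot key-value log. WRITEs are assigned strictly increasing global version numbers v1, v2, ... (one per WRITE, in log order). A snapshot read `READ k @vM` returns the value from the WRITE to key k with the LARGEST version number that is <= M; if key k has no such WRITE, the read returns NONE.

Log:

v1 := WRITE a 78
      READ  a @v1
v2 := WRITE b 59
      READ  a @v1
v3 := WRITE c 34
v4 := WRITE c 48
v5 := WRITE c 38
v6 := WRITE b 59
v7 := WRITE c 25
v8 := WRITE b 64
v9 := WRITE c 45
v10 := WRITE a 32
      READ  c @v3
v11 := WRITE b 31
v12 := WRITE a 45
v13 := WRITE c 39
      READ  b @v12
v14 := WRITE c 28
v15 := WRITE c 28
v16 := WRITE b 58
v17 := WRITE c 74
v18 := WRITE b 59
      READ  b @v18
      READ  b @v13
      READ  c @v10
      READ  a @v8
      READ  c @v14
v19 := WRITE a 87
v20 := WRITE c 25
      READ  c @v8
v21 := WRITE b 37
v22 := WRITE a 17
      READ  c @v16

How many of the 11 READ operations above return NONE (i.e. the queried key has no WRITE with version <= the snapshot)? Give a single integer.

v1: WRITE a=78  (a history now [(1, 78)])
READ a @v1: history=[(1, 78)] -> pick v1 -> 78
v2: WRITE b=59  (b history now [(2, 59)])
READ a @v1: history=[(1, 78)] -> pick v1 -> 78
v3: WRITE c=34  (c history now [(3, 34)])
v4: WRITE c=48  (c history now [(3, 34), (4, 48)])
v5: WRITE c=38  (c history now [(3, 34), (4, 48), (5, 38)])
v6: WRITE b=59  (b history now [(2, 59), (6, 59)])
v7: WRITE c=25  (c history now [(3, 34), (4, 48), (5, 38), (7, 25)])
v8: WRITE b=64  (b history now [(2, 59), (6, 59), (8, 64)])
v9: WRITE c=45  (c history now [(3, 34), (4, 48), (5, 38), (7, 25), (9, 45)])
v10: WRITE a=32  (a history now [(1, 78), (10, 32)])
READ c @v3: history=[(3, 34), (4, 48), (5, 38), (7, 25), (9, 45)] -> pick v3 -> 34
v11: WRITE b=31  (b history now [(2, 59), (6, 59), (8, 64), (11, 31)])
v12: WRITE a=45  (a history now [(1, 78), (10, 32), (12, 45)])
v13: WRITE c=39  (c history now [(3, 34), (4, 48), (5, 38), (7, 25), (9, 45), (13, 39)])
READ b @v12: history=[(2, 59), (6, 59), (8, 64), (11, 31)] -> pick v11 -> 31
v14: WRITE c=28  (c history now [(3, 34), (4, 48), (5, 38), (7, 25), (9, 45), (13, 39), (14, 28)])
v15: WRITE c=28  (c history now [(3, 34), (4, 48), (5, 38), (7, 25), (9, 45), (13, 39), (14, 28), (15, 28)])
v16: WRITE b=58  (b history now [(2, 59), (6, 59), (8, 64), (11, 31), (16, 58)])
v17: WRITE c=74  (c history now [(3, 34), (4, 48), (5, 38), (7, 25), (9, 45), (13, 39), (14, 28), (15, 28), (17, 74)])
v18: WRITE b=59  (b history now [(2, 59), (6, 59), (8, 64), (11, 31), (16, 58), (18, 59)])
READ b @v18: history=[(2, 59), (6, 59), (8, 64), (11, 31), (16, 58), (18, 59)] -> pick v18 -> 59
READ b @v13: history=[(2, 59), (6, 59), (8, 64), (11, 31), (16, 58), (18, 59)] -> pick v11 -> 31
READ c @v10: history=[(3, 34), (4, 48), (5, 38), (7, 25), (9, 45), (13, 39), (14, 28), (15, 28), (17, 74)] -> pick v9 -> 45
READ a @v8: history=[(1, 78), (10, 32), (12, 45)] -> pick v1 -> 78
READ c @v14: history=[(3, 34), (4, 48), (5, 38), (7, 25), (9, 45), (13, 39), (14, 28), (15, 28), (17, 74)] -> pick v14 -> 28
v19: WRITE a=87  (a history now [(1, 78), (10, 32), (12, 45), (19, 87)])
v20: WRITE c=25  (c history now [(3, 34), (4, 48), (5, 38), (7, 25), (9, 45), (13, 39), (14, 28), (15, 28), (17, 74), (20, 25)])
READ c @v8: history=[(3, 34), (4, 48), (5, 38), (7, 25), (9, 45), (13, 39), (14, 28), (15, 28), (17, 74), (20, 25)] -> pick v7 -> 25
v21: WRITE b=37  (b history now [(2, 59), (6, 59), (8, 64), (11, 31), (16, 58), (18, 59), (21, 37)])
v22: WRITE a=17  (a history now [(1, 78), (10, 32), (12, 45), (19, 87), (22, 17)])
READ c @v16: history=[(3, 34), (4, 48), (5, 38), (7, 25), (9, 45), (13, 39), (14, 28), (15, 28), (17, 74), (20, 25)] -> pick v15 -> 28
Read results in order: ['78', '78', '34', '31', '59', '31', '45', '78', '28', '25', '28']
NONE count = 0

Answer: 0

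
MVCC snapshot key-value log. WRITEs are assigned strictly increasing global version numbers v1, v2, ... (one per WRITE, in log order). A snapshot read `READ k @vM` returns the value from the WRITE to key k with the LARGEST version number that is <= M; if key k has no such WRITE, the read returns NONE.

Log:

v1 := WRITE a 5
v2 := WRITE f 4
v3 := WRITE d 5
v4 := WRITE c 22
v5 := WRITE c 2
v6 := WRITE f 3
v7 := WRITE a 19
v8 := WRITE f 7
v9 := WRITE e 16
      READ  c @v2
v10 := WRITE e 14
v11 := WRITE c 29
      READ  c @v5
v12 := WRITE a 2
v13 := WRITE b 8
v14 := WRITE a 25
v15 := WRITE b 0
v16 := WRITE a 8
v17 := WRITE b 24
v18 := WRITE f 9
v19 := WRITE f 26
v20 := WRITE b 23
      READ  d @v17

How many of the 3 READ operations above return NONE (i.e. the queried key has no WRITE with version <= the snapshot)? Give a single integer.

v1: WRITE a=5  (a history now [(1, 5)])
v2: WRITE f=4  (f history now [(2, 4)])
v3: WRITE d=5  (d history now [(3, 5)])
v4: WRITE c=22  (c history now [(4, 22)])
v5: WRITE c=2  (c history now [(4, 22), (5, 2)])
v6: WRITE f=3  (f history now [(2, 4), (6, 3)])
v7: WRITE a=19  (a history now [(1, 5), (7, 19)])
v8: WRITE f=7  (f history now [(2, 4), (6, 3), (8, 7)])
v9: WRITE e=16  (e history now [(9, 16)])
READ c @v2: history=[(4, 22), (5, 2)] -> no version <= 2 -> NONE
v10: WRITE e=14  (e history now [(9, 16), (10, 14)])
v11: WRITE c=29  (c history now [(4, 22), (5, 2), (11, 29)])
READ c @v5: history=[(4, 22), (5, 2), (11, 29)] -> pick v5 -> 2
v12: WRITE a=2  (a history now [(1, 5), (7, 19), (12, 2)])
v13: WRITE b=8  (b history now [(13, 8)])
v14: WRITE a=25  (a history now [(1, 5), (7, 19), (12, 2), (14, 25)])
v15: WRITE b=0  (b history now [(13, 8), (15, 0)])
v16: WRITE a=8  (a history now [(1, 5), (7, 19), (12, 2), (14, 25), (16, 8)])
v17: WRITE b=24  (b history now [(13, 8), (15, 0), (17, 24)])
v18: WRITE f=9  (f history now [(2, 4), (6, 3), (8, 7), (18, 9)])
v19: WRITE f=26  (f history now [(2, 4), (6, 3), (8, 7), (18, 9), (19, 26)])
v20: WRITE b=23  (b history now [(13, 8), (15, 0), (17, 24), (20, 23)])
READ d @v17: history=[(3, 5)] -> pick v3 -> 5
Read results in order: ['NONE', '2', '5']
NONE count = 1

Answer: 1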